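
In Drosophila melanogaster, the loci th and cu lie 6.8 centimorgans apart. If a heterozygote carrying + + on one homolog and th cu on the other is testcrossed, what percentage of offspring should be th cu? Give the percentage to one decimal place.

A map distance of 6.8 centimorgans corresponds to a recombination frequency of 0.068.
The F1 is + + / th cu, so th cu is a parental gamete class with expected frequency (1 − r)/2 = 0.932/2 = 0.4660.
That is 0.4660 = 46.6% of the progeny.

46.6%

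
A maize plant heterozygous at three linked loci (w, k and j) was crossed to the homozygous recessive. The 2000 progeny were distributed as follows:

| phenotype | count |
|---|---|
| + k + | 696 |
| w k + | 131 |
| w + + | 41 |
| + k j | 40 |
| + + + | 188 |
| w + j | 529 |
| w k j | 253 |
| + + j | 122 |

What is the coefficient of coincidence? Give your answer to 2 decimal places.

0.93

The two most frequent reciprocal classes, w + j and + k +, are the parental types, so the F1 was w + j / + k +.
The two rarest classes, w + + and + k j, are the double crossovers. Comparing them with the parentals, only the j allele has switched, so j is the middle locus and the order is w – j – k.
w–j: (253 + 81)/2000 = 0.1670; j–k: (441 + 81)/2000 = 0.2610.
Expected DCO frequency = 0.1670 × 0.2610 ≈ 0.04359; observed = 81/2000 ≈ 0.04050.
Coefficient of coincidence = 0.04050/0.04359 ≈ 0.93.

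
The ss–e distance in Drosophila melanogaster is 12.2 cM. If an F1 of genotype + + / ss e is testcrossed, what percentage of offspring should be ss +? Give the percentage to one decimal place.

6.1%

A map distance of 12.2 cM corresponds to a recombination frequency of 0.122.
The F1 is + + / ss e, so ss + is a recombinant gamete class with expected frequency r/2 = 0.122/2 = 0.0610.
That is 0.0610 = 6.1% of the progeny.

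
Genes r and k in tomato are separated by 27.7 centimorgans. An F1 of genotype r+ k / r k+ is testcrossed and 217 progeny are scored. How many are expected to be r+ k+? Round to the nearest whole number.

A map distance of 27.7 centimorgans corresponds to a recombination frequency of 0.277.
The F1 is r+ k / r k+, so r+ k+ is a recombinant gamete class with expected frequency r/2 = 0.277/2 = 0.1385.
Expected number = 0.1385 × 217 = 30.05 ≈ 30.

30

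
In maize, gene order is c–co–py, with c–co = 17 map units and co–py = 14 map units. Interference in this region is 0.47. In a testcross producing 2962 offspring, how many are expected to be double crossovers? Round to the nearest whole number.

37

Map distances give recombination frequencies of 0.170 and 0.140 for the two intervals.
With interference 0.47 (so coincidence = 0.53), expected double-crossover frequency = 0.170 × 0.140 × 0.53 = 0.01261.
Expected number = 0.01261 × 2962 = 37.36 ≈ 37.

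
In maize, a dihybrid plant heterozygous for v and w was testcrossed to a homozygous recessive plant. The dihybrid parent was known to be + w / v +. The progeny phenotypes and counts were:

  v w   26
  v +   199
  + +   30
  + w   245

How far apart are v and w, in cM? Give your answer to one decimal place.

11.2 cM

The recombinant classes are + + and v w: 30 + 26 = 56.
Recombination frequency = 56/500 = 0.1120 ≈ 11.2%, i.e. 11.2 cM.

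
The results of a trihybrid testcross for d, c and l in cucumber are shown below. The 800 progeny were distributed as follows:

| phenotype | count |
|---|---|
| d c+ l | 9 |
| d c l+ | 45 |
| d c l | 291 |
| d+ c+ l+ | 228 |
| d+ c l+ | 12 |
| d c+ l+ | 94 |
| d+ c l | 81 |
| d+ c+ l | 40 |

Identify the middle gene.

c

The two most frequent reciprocal classes, d+ c+ l+ and d c l, are the parental types, so the F1 was d+ c+ l+ / d c l.
The two rarest classes, d+ c l+ and d c+ l, are the double crossovers. Comparing them with the parentals, only the c allele has switched, so c is the middle locus and the order is d – c – l.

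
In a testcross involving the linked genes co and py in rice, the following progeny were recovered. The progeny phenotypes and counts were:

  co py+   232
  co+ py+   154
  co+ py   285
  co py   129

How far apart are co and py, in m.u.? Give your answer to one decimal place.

35.4 m.u.

The two most frequent classes, co+ py (285) and co py+ (232), are the parental types, so the F1 was co+ py / co py+.
The recombinant classes are co+ py+ and co py: 154 + 129 = 283.
Recombination frequency = 283/800 = 0.3538 ≈ 35.4%, i.e. 35.4 m.u.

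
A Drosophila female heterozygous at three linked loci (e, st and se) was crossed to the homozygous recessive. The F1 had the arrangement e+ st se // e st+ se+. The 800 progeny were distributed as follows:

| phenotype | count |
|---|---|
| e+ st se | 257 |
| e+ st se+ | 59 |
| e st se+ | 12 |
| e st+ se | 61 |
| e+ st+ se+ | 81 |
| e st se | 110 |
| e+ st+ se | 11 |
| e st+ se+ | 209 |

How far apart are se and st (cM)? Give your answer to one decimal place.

The two rarest classes, e+ st+ se and e st se+, are the double crossovers. Comparing them with the parentals, only the st allele has switched, so st is the middle locus and the order is e – st – se.
Crossovers in the st–se interval produce the single-crossover classes e+ st se+ and e st+ se (59 + 61 = 120) plus the double crossovers (23).
RF(st–se) = (120 + 23) / 800 = 143/800 = 0.1787 → 17.9 cM.

17.9 cM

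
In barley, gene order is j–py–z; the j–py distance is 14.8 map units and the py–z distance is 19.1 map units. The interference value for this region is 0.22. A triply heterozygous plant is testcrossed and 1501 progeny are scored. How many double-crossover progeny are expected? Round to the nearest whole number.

33

Map distances give recombination frequencies of 0.148 and 0.191 for the two intervals.
With interference 0.22 (so coincidence = 0.78), expected double-crossover frequency = 0.148 × 0.191 × 0.78 = 0.02205.
Expected number = 0.02205 × 1501 = 33.10 ≈ 33.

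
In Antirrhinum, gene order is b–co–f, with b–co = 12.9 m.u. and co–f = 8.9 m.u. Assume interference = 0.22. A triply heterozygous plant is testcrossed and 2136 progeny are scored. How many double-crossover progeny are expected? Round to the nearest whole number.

19

Map distances give recombination frequencies of 0.129 and 0.089 for the two intervals.
With interference 0.22 (so coincidence = 0.78), expected double-crossover frequency = 0.129 × 0.089 × 0.78 = 0.00896.
Expected number = 0.00896 × 2136 = 19.13 ≈ 19.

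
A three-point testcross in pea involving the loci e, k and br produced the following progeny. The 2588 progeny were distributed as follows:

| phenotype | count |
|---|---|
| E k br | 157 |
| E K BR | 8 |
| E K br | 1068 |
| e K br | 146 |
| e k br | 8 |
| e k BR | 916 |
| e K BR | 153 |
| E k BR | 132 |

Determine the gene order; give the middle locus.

The two most frequent reciprocal classes, E K br and e k BR, are the parental types, so the F1 was E K br / e k BR.
The two rarest classes, E K BR and e k br, are the double crossovers. Comparing them with the parentals, only the br allele has switched, so br is the middle locus and the order is e – br – k.

br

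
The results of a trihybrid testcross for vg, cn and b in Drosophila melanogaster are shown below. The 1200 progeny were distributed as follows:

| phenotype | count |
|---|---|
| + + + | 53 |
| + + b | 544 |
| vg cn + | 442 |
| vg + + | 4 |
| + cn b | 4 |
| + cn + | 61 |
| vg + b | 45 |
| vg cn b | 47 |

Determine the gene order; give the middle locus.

cn

The two most frequent reciprocal classes, + + b and vg cn +, are the parental types, so the F1 was + + b / vg cn +.
The two rarest classes, + cn b and vg + +, are the double crossovers. Comparing them with the parentals, only the cn allele has switched, so cn is the middle locus and the order is b – cn – vg.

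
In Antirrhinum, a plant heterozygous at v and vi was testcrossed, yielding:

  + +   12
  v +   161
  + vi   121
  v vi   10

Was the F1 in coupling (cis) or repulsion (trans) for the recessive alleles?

The two most frequent classes are + vi (121) and v + (161); these are the parental (non-recombinant) types.
So the F1 carried + vi on one chromosome and v + on the other — the recessive alleles are on opposite chromosomes (trans / repulsion).

trans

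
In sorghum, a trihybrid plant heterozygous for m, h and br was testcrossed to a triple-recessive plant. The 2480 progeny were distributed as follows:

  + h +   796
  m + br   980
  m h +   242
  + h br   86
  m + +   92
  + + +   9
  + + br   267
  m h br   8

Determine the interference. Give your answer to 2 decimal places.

0.59

The two most frequent reciprocal classes, m + br and + h +, are the parental types, so the F1 was m + br / + h +.
The two rarest classes, m h br and + + +, are the double crossovers. Comparing them with the parentals, only the h allele has switched, so h is the middle locus and the order is br – h – m.
br–h: (178 + 17)/2480 = 0.0786; h–m: (509 + 17)/2480 = 0.2121.
Expected DCO frequency = 0.0786 × 0.2121 ≈ 0.01667; observed = 17/2480 ≈ 0.00685.
Coefficient of coincidence = 0.00685/0.01667 ≈ 0.41; interference = 1 − 0.41 = 0.59.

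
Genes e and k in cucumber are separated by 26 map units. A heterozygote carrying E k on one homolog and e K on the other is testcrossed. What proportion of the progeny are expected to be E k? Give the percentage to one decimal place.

A map distance of 26 map units corresponds to a recombination frequency of 0.260.
The F1 is E k / e K, so E k is a parental gamete class with expected frequency (1 − r)/2 = 0.740/2 = 0.3700.
That is 0.3700 = 37.0% of the progeny.

37.0%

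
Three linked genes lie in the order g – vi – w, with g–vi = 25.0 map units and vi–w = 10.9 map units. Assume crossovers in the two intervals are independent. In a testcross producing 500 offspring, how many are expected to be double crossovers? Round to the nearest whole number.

14

Map distances give recombination frequencies of 0.250 and 0.109 for the two intervals.
With no interference, expected double-crossover frequency = 0.250 × 0.109 = 0.02725.
Expected number = 0.02725 × 500 = 13.62 ≈ 14.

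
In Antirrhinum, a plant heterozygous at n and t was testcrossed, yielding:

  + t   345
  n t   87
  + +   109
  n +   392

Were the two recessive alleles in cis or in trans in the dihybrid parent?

trans

The two most frequent classes are + t (345) and n + (392); these are the parental (non-recombinant) types.
So the F1 carried + t on one chromosome and n + on the other — the recessive alleles are on opposite chromosomes (trans / repulsion).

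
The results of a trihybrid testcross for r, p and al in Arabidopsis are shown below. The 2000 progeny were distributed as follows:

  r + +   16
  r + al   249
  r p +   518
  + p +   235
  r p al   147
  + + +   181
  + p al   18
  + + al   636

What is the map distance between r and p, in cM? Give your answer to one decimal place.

The two most frequent reciprocal classes, r p + and + + al, are the parental types, so the F1 was r p + / + + al.
The two rarest classes, r + + and + p al, are the double crossovers. Comparing them with the parentals, only the p allele has switched, so p is the middle locus and the order is r – p – al.
Crossovers in the r–p interval produce the single-crossover classes + p + and r + al (235 + 249 = 484) plus the double crossovers (34).
RF(r–p) = (484 + 34) / 2000 = 518/2000 = 0.2590 → 25.9 cM.

25.9 cM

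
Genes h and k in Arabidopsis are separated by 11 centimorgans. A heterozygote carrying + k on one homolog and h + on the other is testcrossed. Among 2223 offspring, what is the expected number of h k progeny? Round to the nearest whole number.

A map distance of 11 centimorgans corresponds to a recombination frequency of 0.110.
The F1 is + k / h +, so h k is a recombinant gamete class with expected frequency r/2 = 0.110/2 = 0.0550.
Expected number = 0.0550 × 2223 = 122.27 ≈ 122.

122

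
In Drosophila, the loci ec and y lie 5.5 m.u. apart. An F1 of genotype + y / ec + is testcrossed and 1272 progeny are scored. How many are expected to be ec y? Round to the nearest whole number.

35

A map distance of 5.5 m.u. corresponds to a recombination frequency of 0.055.
The F1 is + y / ec +, so ec y is a recombinant gamete class with expected frequency r/2 = 0.055/2 = 0.0275.
Expected number = 0.0275 × 1272 = 34.98 ≈ 35.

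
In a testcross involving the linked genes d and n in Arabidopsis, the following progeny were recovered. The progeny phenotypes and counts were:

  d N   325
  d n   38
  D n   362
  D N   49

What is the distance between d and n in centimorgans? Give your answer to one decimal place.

11.2 centimorgans

The two most frequent classes, D n (362) and d N (325), are the parental types, so the F1 was D n / d N.
The recombinant classes are D N and d n: 49 + 38 = 87.
Recombination frequency = 87/774 = 0.1124 ≈ 11.2%, i.e. 11.2 centimorgans.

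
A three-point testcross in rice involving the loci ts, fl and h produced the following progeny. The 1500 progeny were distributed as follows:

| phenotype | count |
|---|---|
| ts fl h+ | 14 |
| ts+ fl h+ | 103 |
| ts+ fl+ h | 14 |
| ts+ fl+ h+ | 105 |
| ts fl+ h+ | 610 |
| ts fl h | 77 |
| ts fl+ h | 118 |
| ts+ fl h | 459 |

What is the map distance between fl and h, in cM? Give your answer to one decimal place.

The two most frequent reciprocal classes, ts fl+ h+ and ts+ fl h, are the parental types, so the F1 was ts fl+ h+ / ts+ fl h.
The two rarest classes, ts fl h+ and ts+ fl+ h, are the double crossovers. Comparing them with the parentals, only the fl allele has switched, so fl is the middle locus and the order is ts – fl – h.
Crossovers in the fl–h interval produce the single-crossover classes ts fl+ h and ts+ fl h+ (118 + 103 = 221) plus the double crossovers (28).
RF(fl–h) = (221 + 28) / 1500 = 249/1500 = 0.1660 → 16.6 cM.

16.6 cM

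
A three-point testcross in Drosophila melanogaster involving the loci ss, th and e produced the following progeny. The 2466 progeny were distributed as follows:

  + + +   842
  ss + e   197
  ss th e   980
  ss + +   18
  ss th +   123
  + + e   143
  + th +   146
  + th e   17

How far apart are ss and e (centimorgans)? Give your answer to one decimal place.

The two most frequent reciprocal classes, + + + and ss th e, are the parental types, so the F1 was + + + / ss th e.
The two rarest classes, ss + + and + th e, are the double crossovers. Comparing them with the parentals, only the ss allele has switched, so ss is the middle locus and the order is th – ss – e.
Crossovers in the ss–e interval produce the single-crossover classes + + e and ss th + (143 + 123 = 266) plus the double crossovers (35).
RF(ss–e) = (266 + 35) / 2466 = 301/2466 = 0.1221 → 12.2 centimorgans.

12.2 centimorgans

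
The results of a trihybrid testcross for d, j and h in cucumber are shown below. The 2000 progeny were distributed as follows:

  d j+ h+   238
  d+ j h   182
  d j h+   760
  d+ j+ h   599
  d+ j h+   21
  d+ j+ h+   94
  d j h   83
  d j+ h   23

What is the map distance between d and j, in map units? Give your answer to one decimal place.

The two most frequent reciprocal classes, d j h+ and d+ j+ h, are the parental types, so the F1 was d j h+ / d+ j+ h.
The two rarest classes, d+ j h+ and d j+ h, are the double crossovers. Comparing them with the parentals, only the d allele has switched, so d is the middle locus and the order is j – d – h.
Crossovers in the j–d interval produce the single-crossover classes d j+ h+ and d+ j h (238 + 182 = 420) plus the double crossovers (44).
RF(j–d) = (420 + 44) / 2000 = 464/2000 = 0.2320 → 23.2 map units.

23.2 map units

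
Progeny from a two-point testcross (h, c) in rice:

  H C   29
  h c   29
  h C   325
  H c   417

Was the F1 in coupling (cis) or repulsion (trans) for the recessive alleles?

The two most frequent classes are H c (417) and h C (325); these are the parental (non-recombinant) types.
So the F1 carried H c on one chromosome and h C on the other — the recessive alleles are on opposite chromosomes (trans / repulsion).

trans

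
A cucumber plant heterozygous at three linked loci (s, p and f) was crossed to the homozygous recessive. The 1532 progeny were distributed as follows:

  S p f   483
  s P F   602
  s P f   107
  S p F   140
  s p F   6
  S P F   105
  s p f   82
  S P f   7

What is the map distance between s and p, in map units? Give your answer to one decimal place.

The two most frequent reciprocal classes, s P F and S p f, are the parental types, so the F1 was s P F / S p f.
The two rarest classes, s p F and S P f, are the double crossovers. Comparing them with the parentals, only the p allele has switched, so p is the middle locus and the order is s – p – f.
Crossovers in the s–p interval produce the single-crossover classes S P F and s p f (105 + 82 = 187) plus the double crossovers (13).
RF(s–p) = (187 + 13) / 1532 = 200/1532 = 0.1305 → 13.1 map units.

13.1 map units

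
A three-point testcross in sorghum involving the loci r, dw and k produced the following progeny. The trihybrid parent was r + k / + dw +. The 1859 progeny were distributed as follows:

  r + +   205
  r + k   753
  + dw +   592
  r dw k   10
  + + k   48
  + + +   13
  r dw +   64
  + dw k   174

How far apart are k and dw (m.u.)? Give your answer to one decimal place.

21.6 m.u.

The two rarest classes, r dw k and + + +, are the double crossovers. Comparing them with the parentals, only the dw allele has switched, so dw is the middle locus and the order is k – dw – r.
Crossovers in the k–dw interval produce the single-crossover classes r + + and + dw k (205 + 174 = 379) plus the double crossovers (23).
RF(k–dw) = (379 + 23) / 1859 = 402/1859 = 0.2162 → 21.6 m.u.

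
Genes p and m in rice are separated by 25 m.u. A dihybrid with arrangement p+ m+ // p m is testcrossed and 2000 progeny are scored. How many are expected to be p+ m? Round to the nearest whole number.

A map distance of 25 m.u. corresponds to a recombination frequency of 0.250.
The F1 is p+ m+ / p m, so p+ m is a recombinant gamete class with expected frequency r/2 = 0.250/2 = 0.1250.
Expected number = 0.1250 × 2000 = 250.00 ≈ 250.

250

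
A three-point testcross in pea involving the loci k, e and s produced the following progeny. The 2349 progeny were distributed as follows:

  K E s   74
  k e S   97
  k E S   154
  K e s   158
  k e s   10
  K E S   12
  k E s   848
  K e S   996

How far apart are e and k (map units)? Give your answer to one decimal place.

8.2 map units

The two most frequent reciprocal classes, k E s and K e S, are the parental types, so the F1 was k E s / K e S.
The two rarest classes, k e s and K E S, are the double crossovers. Comparing them with the parentals, only the e allele has switched, so e is the middle locus and the order is k – e – s.
Crossovers in the k–e interval produce the single-crossover classes K E s and k e S (74 + 97 = 171) plus the double crossovers (22).
RF(k–e) = (171 + 22) / 2349 = 193/2349 = 0.0822 → 8.2 map units.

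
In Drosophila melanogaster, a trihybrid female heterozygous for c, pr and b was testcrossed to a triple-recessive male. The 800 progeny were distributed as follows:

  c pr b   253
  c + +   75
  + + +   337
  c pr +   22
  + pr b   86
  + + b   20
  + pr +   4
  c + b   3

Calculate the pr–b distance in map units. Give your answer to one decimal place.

6.1 map units

The two most frequent reciprocal classes, c pr b and + + +, are the parental types, so the F1 was c pr b / + + +.
The two rarest classes, c + b and + pr +, are the double crossovers. Comparing them with the parentals, only the pr allele has switched, so pr is the middle locus and the order is b – pr – c.
Crossovers in the b–pr interval produce the single-crossover classes c pr + and + + b (22 + 20 = 42) plus the double crossovers (7).
RF(b–pr) = (42 + 7) / 800 = 49/800 = 0.0612 → 6.1 map units.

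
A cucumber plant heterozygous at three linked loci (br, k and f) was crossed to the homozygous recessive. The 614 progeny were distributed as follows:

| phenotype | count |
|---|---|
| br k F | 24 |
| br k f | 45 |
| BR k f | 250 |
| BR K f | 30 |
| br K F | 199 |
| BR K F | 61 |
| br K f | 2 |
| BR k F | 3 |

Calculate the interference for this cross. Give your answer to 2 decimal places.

The two most frequent reciprocal classes, br K F and BR k f, are the parental types, so the F1 was br K F / BR k f.
The two rarest classes, br K f and BR k F, are the double crossovers. Comparing them with the parentals, only the f allele has switched, so f is the middle locus and the order is k – f – br.
k–f: (54 + 5)/614 = 0.0961; f–br: (106 + 5)/614 = 0.1808.
Expected DCO frequency = 0.0961 × 0.1808 ≈ 0.01737; observed = 5/614 ≈ 0.00814.
Coefficient of coincidence = 0.00814/0.01737 ≈ 0.47; interference = 1 − 0.47 = 0.53.

0.53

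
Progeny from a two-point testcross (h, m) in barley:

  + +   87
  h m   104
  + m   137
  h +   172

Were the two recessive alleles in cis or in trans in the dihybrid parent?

trans

The two most frequent classes are + m (137) and h + (172); these are the parental (non-recombinant) types.
So the F1 carried + m on one chromosome and h + on the other — the recessive alleles are on opposite chromosomes (trans / repulsion).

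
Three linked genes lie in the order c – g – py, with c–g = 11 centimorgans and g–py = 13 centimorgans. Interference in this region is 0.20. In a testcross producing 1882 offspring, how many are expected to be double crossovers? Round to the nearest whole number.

22

Map distances give recombination frequencies of 0.110 and 0.130 for the two intervals.
With interference 0.20 (so coincidence = 0.80), expected double-crossover frequency = 0.110 × 0.130 × 0.80 = 0.01144.
Expected number = 0.01144 × 1882 = 21.53 ≈ 22.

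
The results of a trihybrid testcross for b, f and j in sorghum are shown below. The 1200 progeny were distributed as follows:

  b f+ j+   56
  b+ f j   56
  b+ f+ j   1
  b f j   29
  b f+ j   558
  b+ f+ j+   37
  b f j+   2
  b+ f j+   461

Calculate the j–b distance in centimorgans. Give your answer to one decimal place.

9.6 centimorgans

The two most frequent reciprocal classes, b f+ j and b+ f j+, are the parental types, so the F1 was b f+ j / b+ f j+.
The two rarest classes, b+ f+ j and b f j+, are the double crossovers. Comparing them with the parentals, only the b allele has switched, so b is the middle locus and the order is j – b – f.
Crossovers in the j–b interval produce the single-crossover classes b f+ j+ and b+ f j (56 + 56 = 112) plus the double crossovers (3).
RF(j–b) = (112 + 3) / 1200 = 115/1200 = 0.0958 → 9.6 centimorgans.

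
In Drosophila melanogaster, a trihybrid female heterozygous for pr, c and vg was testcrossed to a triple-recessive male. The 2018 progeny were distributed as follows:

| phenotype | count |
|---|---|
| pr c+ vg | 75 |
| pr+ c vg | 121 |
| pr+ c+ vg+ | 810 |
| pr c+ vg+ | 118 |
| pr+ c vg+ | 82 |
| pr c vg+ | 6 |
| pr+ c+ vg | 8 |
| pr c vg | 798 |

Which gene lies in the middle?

The two most frequent reciprocal classes, pr+ c+ vg+ and pr c vg, are the parental types, so the F1 was pr+ c+ vg+ / pr c vg.
The two rarest classes, pr+ c+ vg and pr c vg+, are the double crossovers. Comparing them with the parentals, only the vg allele has switched, so vg is the middle locus and the order is pr – vg – c.

vg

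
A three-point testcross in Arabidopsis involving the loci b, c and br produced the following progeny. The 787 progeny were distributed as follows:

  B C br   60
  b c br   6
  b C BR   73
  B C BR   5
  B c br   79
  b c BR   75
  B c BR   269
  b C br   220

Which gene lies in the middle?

The two most frequent reciprocal classes, B c BR and b C br, are the parental types, so the F1 was B c BR / b C br.
The two rarest classes, B C BR and b c br, are the double crossovers. Comparing them with the parentals, only the c allele has switched, so c is the middle locus and the order is br – c – b.

c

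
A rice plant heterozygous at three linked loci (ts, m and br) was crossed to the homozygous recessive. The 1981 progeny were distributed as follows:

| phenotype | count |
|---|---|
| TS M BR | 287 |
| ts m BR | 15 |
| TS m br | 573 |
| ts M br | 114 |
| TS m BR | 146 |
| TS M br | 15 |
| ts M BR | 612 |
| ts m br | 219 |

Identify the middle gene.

m

The two most frequent reciprocal classes, TS m br and ts M BR, are the parental types, so the F1 was TS m br / ts M BR.
The two rarest classes, TS M br and ts m BR, are the double crossovers. Comparing them with the parentals, only the m allele has switched, so m is the middle locus and the order is br – m – ts.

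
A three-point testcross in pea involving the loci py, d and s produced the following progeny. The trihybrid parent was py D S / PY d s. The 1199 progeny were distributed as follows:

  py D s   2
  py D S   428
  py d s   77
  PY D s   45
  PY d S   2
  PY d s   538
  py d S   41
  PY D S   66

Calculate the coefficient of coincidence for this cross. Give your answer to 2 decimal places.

0.36

The two rarest classes, py D s and PY d S, are the double crossovers. Comparing them with the parentals, only the s allele has switched, so s is the middle locus and the order is py – s – d.
py–s: (143 + 4)/1199 = 0.1226; s–d: (86 + 4)/1199 = 0.0751.
Expected DCO frequency = 0.1226 × 0.0751 ≈ 0.00921; observed = 4/1199 ≈ 0.00334.
Coefficient of coincidence = 0.00334/0.00921 ≈ 0.36.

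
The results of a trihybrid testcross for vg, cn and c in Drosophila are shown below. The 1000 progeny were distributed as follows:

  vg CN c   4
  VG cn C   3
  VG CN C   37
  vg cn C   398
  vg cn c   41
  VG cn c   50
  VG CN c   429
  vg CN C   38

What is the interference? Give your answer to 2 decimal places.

The two most frequent reciprocal classes, vg cn C and VG CN c, are the parental types, so the F1 was vg cn C / VG CN c.
The two rarest classes, VG cn C and vg CN c, are the double crossovers. Comparing them with the parentals, only the vg allele has switched, so vg is the middle locus and the order is cn – vg – c.
cn–vg: (88 + 7)/1000 = 0.0950; vg–c: (78 + 7)/1000 = 0.0850.
Expected DCO frequency = 0.0950 × 0.0850 ≈ 0.00808; observed = 7/1000 ≈ 0.00700.
Coefficient of coincidence = 0.00700/0.00808 ≈ 0.87; interference = 1 − 0.87 = 0.13.

0.13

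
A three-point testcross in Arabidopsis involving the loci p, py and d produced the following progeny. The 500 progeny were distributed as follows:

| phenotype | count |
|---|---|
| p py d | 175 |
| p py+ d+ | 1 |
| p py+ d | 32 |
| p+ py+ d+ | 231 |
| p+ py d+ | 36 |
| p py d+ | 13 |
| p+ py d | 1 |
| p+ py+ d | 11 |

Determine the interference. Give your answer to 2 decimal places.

0.45

The two most frequent reciprocal classes, p+ py+ d+ and p py d, are the parental types, so the F1 was p+ py+ d+ / p py d.
The two rarest classes, p py+ d+ and p+ py d, are the double crossovers. Comparing them with the parentals, only the p allele has switched, so p is the middle locus and the order is d – p – py.
d–p: (24 + 2)/500 = 0.0520; p–py: (68 + 2)/500 = 0.1400.
Expected DCO frequency = 0.0520 × 0.1400 ≈ 0.00728; observed = 2/500 ≈ 0.00400.
Coefficient of coincidence = 0.00400/0.00728 ≈ 0.55; interference = 1 − 0.55 = 0.45.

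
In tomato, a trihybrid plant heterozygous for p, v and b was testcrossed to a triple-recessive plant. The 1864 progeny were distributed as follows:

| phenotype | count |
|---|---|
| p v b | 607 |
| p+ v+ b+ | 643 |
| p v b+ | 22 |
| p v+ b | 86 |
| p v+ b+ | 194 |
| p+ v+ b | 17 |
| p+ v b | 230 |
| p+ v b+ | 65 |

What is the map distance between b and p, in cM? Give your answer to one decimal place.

24.8 cM

The two most frequent reciprocal classes, p+ v+ b+ and p v b, are the parental types, so the F1 was p+ v+ b+ / p v b.
The two rarest classes, p+ v+ b and p v b+, are the double crossovers. Comparing them with the parentals, only the b allele has switched, so b is the middle locus and the order is p – b – v.
Crossovers in the p–b interval produce the single-crossover classes p v+ b+ and p+ v b (194 + 230 = 424) plus the double crossovers (39).
RF(p–b) = (424 + 39) / 1864 = 463/1864 = 0.2484 → 24.8 cM.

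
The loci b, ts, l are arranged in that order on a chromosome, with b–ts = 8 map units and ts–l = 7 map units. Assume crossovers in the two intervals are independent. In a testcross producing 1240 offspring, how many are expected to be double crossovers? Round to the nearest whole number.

Map distances give recombination frequencies of 0.080 and 0.070 for the two intervals.
With no interference, expected double-crossover frequency = 0.080 × 0.070 = 0.00560.
Expected number = 0.00560 × 1240 = 6.94 ≈ 7.

7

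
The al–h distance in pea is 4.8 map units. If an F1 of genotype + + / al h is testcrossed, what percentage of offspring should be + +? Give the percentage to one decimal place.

47.6%

A map distance of 4.8 map units corresponds to a recombination frequency of 0.048.
The F1 is + + / al h, so + + is a parental gamete class with expected frequency (1 − r)/2 = 0.952/2 = 0.4760.
That is 0.4760 = 47.6% of the progeny.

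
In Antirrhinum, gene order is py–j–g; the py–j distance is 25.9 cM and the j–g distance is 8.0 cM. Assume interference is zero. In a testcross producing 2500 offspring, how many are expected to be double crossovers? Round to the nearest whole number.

Map distances give recombination frequencies of 0.259 and 0.080 for the two intervals.
With no interference, expected double-crossover frequency = 0.259 × 0.080 = 0.02072.
Expected number = 0.02072 × 2500 = 51.80 ≈ 52.

52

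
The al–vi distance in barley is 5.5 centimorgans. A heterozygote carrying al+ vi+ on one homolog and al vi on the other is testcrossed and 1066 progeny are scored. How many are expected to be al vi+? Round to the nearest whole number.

A map distance of 5.5 centimorgans corresponds to a recombination frequency of 0.055.
The F1 is al+ vi+ / al vi, so al vi+ is a recombinant gamete class with expected frequency r/2 = 0.055/2 = 0.0275.
Expected number = 0.0275 × 1066 = 29.32 ≈ 29.

29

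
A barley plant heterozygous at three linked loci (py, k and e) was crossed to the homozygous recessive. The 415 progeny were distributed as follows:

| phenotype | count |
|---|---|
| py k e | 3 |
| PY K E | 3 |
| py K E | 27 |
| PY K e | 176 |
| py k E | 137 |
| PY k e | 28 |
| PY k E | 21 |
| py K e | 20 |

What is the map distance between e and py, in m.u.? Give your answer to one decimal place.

The two most frequent reciprocal classes, PY K e and py k E, are the parental types, so the F1 was PY K e / py k E.
The two rarest classes, PY K E and py k e, are the double crossovers. Comparing them with the parentals, only the e allele has switched, so e is the middle locus and the order is py – e – k.
Crossovers in the py–e interval produce the single-crossover classes py K e and PY k E (20 + 21 = 41) plus the double crossovers (6).
RF(py–e) = (41 + 6) / 415 = 47/415 = 0.1133 → 11.3 m.u.

11.3 m.u.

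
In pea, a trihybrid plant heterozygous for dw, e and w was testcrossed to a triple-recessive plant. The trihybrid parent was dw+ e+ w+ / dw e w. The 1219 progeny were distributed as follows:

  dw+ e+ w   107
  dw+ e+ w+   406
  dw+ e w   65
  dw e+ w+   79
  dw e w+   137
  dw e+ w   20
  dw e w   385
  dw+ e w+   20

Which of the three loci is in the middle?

The two rarest classes, dw+ e w+ and dw e+ w, are the double crossovers. Comparing them with the parentals, only the e allele has switched, so e is the middle locus and the order is dw – e – w.

e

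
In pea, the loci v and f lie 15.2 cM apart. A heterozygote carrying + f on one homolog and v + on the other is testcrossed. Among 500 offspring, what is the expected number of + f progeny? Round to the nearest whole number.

A map distance of 15.2 cM corresponds to a recombination frequency of 0.152.
The F1 is + f / v +, so + f is a parental gamete class with expected frequency (1 − r)/2 = 0.848/2 = 0.4240.
Expected number = 0.4240 × 500 = 212.00 ≈ 212.

212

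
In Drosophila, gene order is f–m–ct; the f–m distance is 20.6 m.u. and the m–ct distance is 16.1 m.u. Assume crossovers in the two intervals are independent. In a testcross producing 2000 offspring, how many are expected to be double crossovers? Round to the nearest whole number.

66

Map distances give recombination frequencies of 0.206 and 0.161 for the two intervals.
With no interference, expected double-crossover frequency = 0.206 × 0.161 = 0.03317.
Expected number = 0.03317 × 2000 = 66.33 ≈ 66.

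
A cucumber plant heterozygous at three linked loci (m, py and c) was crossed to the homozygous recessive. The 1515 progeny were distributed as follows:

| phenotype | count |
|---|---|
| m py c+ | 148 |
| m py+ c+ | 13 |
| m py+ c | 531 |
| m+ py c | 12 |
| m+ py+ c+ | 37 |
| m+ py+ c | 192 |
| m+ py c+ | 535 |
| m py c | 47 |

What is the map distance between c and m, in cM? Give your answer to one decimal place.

The two most frequent reciprocal classes, m+ py c+ and m py+ c, are the parental types, so the F1 was m+ py c+ / m py+ c.
The two rarest classes, m+ py c and m py+ c+, are the double crossovers. Comparing them with the parentals, only the c allele has switched, so c is the middle locus and the order is m – c – py.
Crossovers in the m–c interval produce the single-crossover classes m py c+ and m+ py+ c (148 + 192 = 340) plus the double crossovers (25).
RF(m–c) = (340 + 25) / 1515 = 365/1515 = 0.2409 → 24.1 cM.

24.1 cM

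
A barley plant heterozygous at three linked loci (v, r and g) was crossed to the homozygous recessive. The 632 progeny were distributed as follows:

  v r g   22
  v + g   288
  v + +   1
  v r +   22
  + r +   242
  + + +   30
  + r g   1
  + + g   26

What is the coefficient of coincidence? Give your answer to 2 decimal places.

0.47

The two most frequent reciprocal classes, v + g and + r +, are the parental types, so the F1 was v + g / + r +.
The two rarest classes, v + + and + r g, are the double crossovers. Comparing them with the parentals, only the g allele has switched, so g is the middle locus and the order is v – g – r.
v–g: (48 + 2)/632 = 0.0791; g–r: (52 + 2)/632 = 0.0854.
Expected DCO frequency = 0.0791 × 0.0854 ≈ 0.00676; observed = 2/632 ≈ 0.00316.
Coefficient of coincidence = 0.00316/0.00676 ≈ 0.47.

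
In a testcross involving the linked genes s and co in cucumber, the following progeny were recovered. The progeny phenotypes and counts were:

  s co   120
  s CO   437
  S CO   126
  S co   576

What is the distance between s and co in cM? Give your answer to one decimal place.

The two most frequent classes, S co (576) and s CO (437), are the parental types, so the F1 was S co / s CO.
The recombinant classes are S CO and s co: 126 + 120 = 246.
Recombination frequency = 246/1259 = 0.1954 ≈ 19.5%, i.e. 19.5 cM.

19.5 cM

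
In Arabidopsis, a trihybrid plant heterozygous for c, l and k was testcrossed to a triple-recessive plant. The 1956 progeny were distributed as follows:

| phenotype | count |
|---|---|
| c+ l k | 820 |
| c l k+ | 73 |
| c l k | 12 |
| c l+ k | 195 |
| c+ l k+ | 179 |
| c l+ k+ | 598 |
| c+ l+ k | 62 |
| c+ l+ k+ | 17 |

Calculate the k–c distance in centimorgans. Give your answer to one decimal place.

20.6 centimorgans

The two most frequent reciprocal classes, c l+ k+ and c+ l k, are the parental types, so the F1 was c l+ k+ / c+ l k.
The two rarest classes, c+ l+ k+ and c l k, are the double crossovers. Comparing them with the parentals, only the c allele has switched, so c is the middle locus and the order is l – c – k.
Crossovers in the c–k interval produce the single-crossover classes c l+ k and c+ l k+ (195 + 179 = 374) plus the double crossovers (29).
RF(c–k) = (374 + 29) / 1956 = 403/1956 = 0.2060 → 20.6 centimorgans.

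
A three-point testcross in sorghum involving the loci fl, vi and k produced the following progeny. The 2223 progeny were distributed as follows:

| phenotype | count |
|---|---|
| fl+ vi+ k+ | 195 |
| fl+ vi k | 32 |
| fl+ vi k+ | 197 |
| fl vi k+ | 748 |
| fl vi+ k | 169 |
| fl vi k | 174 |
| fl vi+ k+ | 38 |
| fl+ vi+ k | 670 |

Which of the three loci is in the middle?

The two most frequent reciprocal classes, fl vi k+ and fl+ vi+ k, are the parental types, so the F1 was fl vi k+ / fl+ vi+ k.
The two rarest classes, fl vi+ k+ and fl+ vi k, are the double crossovers. Comparing them with the parentals, only the vi allele has switched, so vi is the middle locus and the order is fl – vi – k.

vi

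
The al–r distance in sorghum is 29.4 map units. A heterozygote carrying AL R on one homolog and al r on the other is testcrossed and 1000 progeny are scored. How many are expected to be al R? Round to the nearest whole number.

A map distance of 29.4 map units corresponds to a recombination frequency of 0.294.
The F1 is AL R / al r, so al R is a recombinant gamete class with expected frequency r/2 = 0.294/2 = 0.1470.
Expected number = 0.1470 × 1000 = 147.00 ≈ 147.

147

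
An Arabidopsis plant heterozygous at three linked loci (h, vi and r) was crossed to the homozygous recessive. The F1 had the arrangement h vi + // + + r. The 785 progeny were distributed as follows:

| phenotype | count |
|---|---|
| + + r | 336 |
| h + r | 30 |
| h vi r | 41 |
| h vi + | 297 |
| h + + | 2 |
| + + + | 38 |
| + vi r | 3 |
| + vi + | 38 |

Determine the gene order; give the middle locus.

vi

The two rarest classes, h + + and + vi r, are the double crossovers. Comparing them with the parentals, only the vi allele has switched, so vi is the middle locus and the order is r – vi – h.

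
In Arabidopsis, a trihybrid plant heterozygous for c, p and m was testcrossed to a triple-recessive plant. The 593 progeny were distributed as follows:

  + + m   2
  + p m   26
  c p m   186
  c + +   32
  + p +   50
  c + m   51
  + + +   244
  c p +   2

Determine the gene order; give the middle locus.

m

The two most frequent reciprocal classes, + + + and c p m, are the parental types, so the F1 was + + + / c p m.
The two rarest classes, + + m and c p +, are the double crossovers. Comparing them with the parentals, only the m allele has switched, so m is the middle locus and the order is p – m – c.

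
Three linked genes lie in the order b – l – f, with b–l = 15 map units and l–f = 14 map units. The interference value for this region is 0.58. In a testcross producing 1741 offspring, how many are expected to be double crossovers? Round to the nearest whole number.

Map distances give recombination frequencies of 0.150 and 0.140 for the two intervals.
With interference 0.58 (so coincidence = 0.42), expected double-crossover frequency = 0.150 × 0.140 × 0.42 = 0.00882.
Expected number = 0.00882 × 1741 = 15.36 ≈ 15.

15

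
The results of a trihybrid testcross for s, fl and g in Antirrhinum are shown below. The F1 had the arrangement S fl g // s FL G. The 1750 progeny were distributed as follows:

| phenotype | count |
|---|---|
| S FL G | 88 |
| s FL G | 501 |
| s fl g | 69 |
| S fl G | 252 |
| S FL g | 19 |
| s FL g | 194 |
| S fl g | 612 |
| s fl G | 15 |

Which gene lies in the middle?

The two rarest classes, S FL g and s fl G, are the double crossovers. Comparing them with the parentals, only the fl allele has switched, so fl is the middle locus and the order is s – fl – g.

fl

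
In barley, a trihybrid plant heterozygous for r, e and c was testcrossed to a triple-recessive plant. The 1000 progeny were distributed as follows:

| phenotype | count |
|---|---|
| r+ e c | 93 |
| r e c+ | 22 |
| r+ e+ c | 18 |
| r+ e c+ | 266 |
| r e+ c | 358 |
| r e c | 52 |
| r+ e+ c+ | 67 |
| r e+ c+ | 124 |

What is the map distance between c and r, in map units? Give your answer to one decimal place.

25.7 map units

The two most frequent reciprocal classes, r e+ c and r+ e c+, are the parental types, so the F1 was r e+ c / r+ e c+.
The two rarest classes, r+ e+ c and r e c+, are the double crossovers. Comparing them with the parentals, only the r allele has switched, so r is the middle locus and the order is c – r – e.
Crossovers in the c–r interval produce the single-crossover classes r e+ c+ and r+ e c (124 + 93 = 217) plus the double crossovers (40).
RF(c–r) = (217 + 40) / 1000 = 257/1000 = 0.2570 → 25.7 map units.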